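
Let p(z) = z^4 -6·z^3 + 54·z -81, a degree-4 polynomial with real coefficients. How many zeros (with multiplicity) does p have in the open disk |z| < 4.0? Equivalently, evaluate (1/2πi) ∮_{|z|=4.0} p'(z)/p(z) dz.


The zeros of p are: 3, 3, -3, 3.
Their magnitudes are: 3, 3, 3, 3.
Zeros with |z| < R = 4.0: 3, 3, -3, 3.
Count = 4.
By the argument principle, (1/2πi) ∮_{|z|=R} p'(z)/p(z) dz equals exactly this count.

Number of zeros inside |z| < 4.0: 4.


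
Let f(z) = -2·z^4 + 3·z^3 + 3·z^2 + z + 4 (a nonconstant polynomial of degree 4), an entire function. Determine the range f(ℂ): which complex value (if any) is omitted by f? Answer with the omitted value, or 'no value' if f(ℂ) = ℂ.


Little Picard bounds the complement of f(ℂ) to at most one point.
For every w ∈ ℂ, the equation p(z) − w = 0 is a nonconstant polynomial in z and hence has at least one root by the fundamental theorem of algebra. So p is surjective onto ℂ, omitting no value.

Omitted value: no value.


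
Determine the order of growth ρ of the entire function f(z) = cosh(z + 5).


cosh(w) is a linear combination of e^{iw} and e^{−iw} (or e^w, e^{−w} in the hyperbolic case), so |cosh(w)| ≤ e^{|w|}. With w = z + 5, |w| ≤ 1|z| + 5 = 1r + 5 on |z| = r, giving M(r) ≤ e^{1r + 5}, so ρ ≤ 1. On a suitable ray (z = it for sin/cos; z = t for sinh/cosh, t real → ∞), |cosh(z + 5)| grows like e^{1|t|}/2, so ρ ≥ 1. Hence ρ = 1.
Therefore ρ = 1.

Order ρ = 1.


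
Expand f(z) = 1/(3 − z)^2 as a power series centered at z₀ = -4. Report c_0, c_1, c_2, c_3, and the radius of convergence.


Let w = z − z₀, so z = z₀ + w.
Then 3 − z = 3 − (z₀ + w) = (3 − z₀) − w = 7 − w.
f(z) = 1/(7 − w)^2 = (1/(7)^2) · (1 − w/(7))^{−2}.
By the binomial series (1−u)^{−2} = Σ_{n≥0} C(n+1, 1) u^n for |u|<1, with u = w/(7):
  c_n = C(n+1, 1) / (7)^(n+2).
  c_0 = 1/(7)^2 = 1/49.
  c_1 = 2/(7)^3 = 2/343.
  c_2 = 3/(7)^4 = 3/2401.
  c_3 = 4/(7)^5 = 4/16807.
The series is valid for |w/d| < 1, i.e. |z − z₀| < |d|.
Radius of convergence: R = |3 − z₀| = |7| = 7 (distance from z₀ to the singularity z = 3).

c_0 = 1/49, c_1 = 2/343, c_2 = 3/2401, c_3 = 4/16807; R = 7.


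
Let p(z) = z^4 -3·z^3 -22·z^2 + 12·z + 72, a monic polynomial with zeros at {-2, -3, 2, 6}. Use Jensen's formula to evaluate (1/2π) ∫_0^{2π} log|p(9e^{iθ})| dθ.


Zeros: -3, -2, 2, 6; r = 9.
Inside |z| < r: -3, -2, 2, 6. Outside (|z| ≥ r): ∅.
p(0) = 72, so log|p(0)| = log(72) = 4.2767.
Apply Jensen: I(r) = log|p(0)| + Σ_k log(r/|z_k|), summed over zeros inside |z| < r.
  log(r/|z_k|) for z_k = -2: log(9/2) = 1.5041
  log(r/|z_k|) for z_k = -3: log(9/3) = 1.0986
  log(r/|z_k|) for z_k = 2: log(9/2) = 1.5041
  log(r/|z_k|) for z_k = 6: log(9/6) = 0.4055
Sum over inside zeros: 4.5122.
I(r) = log|p(0)| + (inside sum) = 4.2767 + 4.5122 = 8.7889.
Closed form (all zeros inside, monic): I(r) = n·log(r) = 4·log(9) = 8.7889. ✓

I(r) ≈ 8.7889.


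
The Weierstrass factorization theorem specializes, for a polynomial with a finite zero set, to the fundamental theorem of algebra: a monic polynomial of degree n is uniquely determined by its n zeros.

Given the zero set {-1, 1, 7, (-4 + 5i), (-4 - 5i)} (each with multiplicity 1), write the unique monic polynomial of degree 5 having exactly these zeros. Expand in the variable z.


The polynomial is p(z) = ∏_{α ∈ S} (z − α), where S = {-1, 1, 7, (-4 + 5i), (-4 - 5i)}.
Expanding the product yields: p(z) = z^5 + z^4 -16·z^3 -288·z^2 + 15·z + 287.
Note conjugate pairs combine to real quadratics: (z − (-4+5i))(z − (-4−5i)) = z² + 8z + 41.
The resulting polynomial has degree 5 and real coefficients as required.

p(z) = z^5 + z^4 -16·z^3 -288·z^2 + 15·z + 287.


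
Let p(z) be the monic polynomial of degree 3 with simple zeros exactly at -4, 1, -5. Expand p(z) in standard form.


The polynomial is p(z) = ∏_{α ∈ S} (z − α), where S = {-4, 1, -5}.
Expanding the product yields: p(z) = z^3 + 8·z^2 + 11·z -20.
The resulting polynomial has degree 3 and real coefficients as required.

p(z) = z^3 + 8·z^2 + 11·z -20.


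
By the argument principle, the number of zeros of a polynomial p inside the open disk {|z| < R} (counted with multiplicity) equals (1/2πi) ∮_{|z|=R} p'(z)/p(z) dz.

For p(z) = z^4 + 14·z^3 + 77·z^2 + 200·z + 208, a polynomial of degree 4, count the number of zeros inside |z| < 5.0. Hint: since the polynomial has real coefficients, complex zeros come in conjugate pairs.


The zeros of p are: (-3 + 2i), (-3 - 2i), -4, -4.
Their magnitudes are: 3.606, 3.606, 4, 4.
Zeros with |z| < R = 5.0: (-3 + 2i), (-3 - 2i), -4, -4.
Count = 4.
By the argument principle, (1/2πi) ∮_{|z|=R} p'(z)/p(z) dz equals exactly this count.

Number of zeros inside |z| < 5.0: 4.


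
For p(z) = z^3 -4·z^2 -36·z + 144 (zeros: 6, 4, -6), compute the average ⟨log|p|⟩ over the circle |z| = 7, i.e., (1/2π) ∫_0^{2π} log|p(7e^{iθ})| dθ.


Zeros: -6, 4, 6; r = 7.
Inside |z| < r: -6, 4, 6. Outside (|z| ≥ r): ∅.
p(0) = 144, so log|p(0)| = log(144) = 4.9698.
Apply Jensen: I(r) = log|p(0)| + Σ_k log(r/|z_k|), summed over zeros inside |z| < r.
  log(r/|z_k|) for z_k = 6: log(7/6) = 0.1542
  log(r/|z_k|) for z_k = 4: log(7/4) = 0.5596
  log(r/|z_k|) for z_k = -6: log(7/6) = 0.1542
Sum over inside zeros: 0.8679.
I(r) = log|p(0)| + (inside sum) = 4.9698 + 0.8679 = 5.8377.
Closed form (all zeros inside, monic): I(r) = n·log(r) = 3·log(7) = 5.8377. ✓

I(r) ≈ 5.8377.


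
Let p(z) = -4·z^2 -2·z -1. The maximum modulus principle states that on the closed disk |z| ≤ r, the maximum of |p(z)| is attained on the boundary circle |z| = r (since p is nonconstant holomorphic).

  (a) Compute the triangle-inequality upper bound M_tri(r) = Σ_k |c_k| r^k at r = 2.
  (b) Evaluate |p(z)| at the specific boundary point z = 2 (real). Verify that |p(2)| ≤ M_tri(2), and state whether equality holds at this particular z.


Coefficients: c_0 = -1, c_1 = -2, c_2 = -4. Radius r = 2.
Part (a). Triangle bound: M_tri(r) = Σ_k |c_k| r^k
  = |-1|·2^0 + |-2|·2^1 + |-4|·2^2
  = 1 + 4 + 16 = 21.
This bounds M(r) := max_{|z|=r} |p(z)| from above; equality holds iff all terms c_k z^k can be made to align in phase at a single z on |z|=r.
Part (b). At z = 2 (real, on the circle |z| = r):
  p(2) = (-1)·2^0 + (-2)·2^1 + (-4)·2^2 = -21.
  |p(2)| = 21.
Since all nonzero coefficients share the same sign, |p(2)| = 21 = M_tri(2); the triangle bound is attained at z = 2, so in fact M(r) = 21.

M_tri(2) = 21; |p(2)| = 21; equality at z=2: yes.


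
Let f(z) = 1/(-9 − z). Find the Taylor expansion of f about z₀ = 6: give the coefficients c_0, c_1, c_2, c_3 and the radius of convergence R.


Let w = z − z₀, so z = z₀ + w.
Then -9 − z = -9 − (z₀ + w) = (-9 − z₀) − w = -15 − w.
f(z) = 1/(-15 − w) = (1/(-15)) · 1/(1 − w/(-15)) = Σ_{n≥0} w^n / (-15)^(n+1).
So c_n = 1/(-15)^(n+1):
  c_0 = 1/(-15)^1 = -1/15.
  c_1 = 1/(-15)^2 = 1/225.
  c_2 = 1/(-15)^3 = -1/3375.
  c_3 = 1/(-15)^4 = 1/50625.
The series is valid for |w/d| < 1, i.e. |z − z₀| < |d|.
Radius of convergence: R = |-9 − z₀| = |-15| = 15 (distance from z₀ to the singularity z = -9).

c_0 = -1/15, c_1 = 1/225, c_2 = -1/3375, c_3 = 1/50625; R = 15.


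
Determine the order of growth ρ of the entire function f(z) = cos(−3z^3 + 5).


Write cos(w) = (e^{iw} ± e^{−iw})/(2 or 2i), so |cos(w)| ≤ e^{|w|}. With w = −3z^3 + 5, |w| ≤ 3r^3 + 5 on |z|=r, giving M(r) ≤ e^{3r^3 + 5} and ρ ≤ 3. For the lower bound, choose z on |z|=r with -3z^3 purely imaginary of modulus 3r^3; then |cos(−3z^3 + 5)| grows like e^{3r^3}/2, so ρ ≥ 3. Hence ρ = 3.
Therefore ρ = 3.

Order ρ = 3.


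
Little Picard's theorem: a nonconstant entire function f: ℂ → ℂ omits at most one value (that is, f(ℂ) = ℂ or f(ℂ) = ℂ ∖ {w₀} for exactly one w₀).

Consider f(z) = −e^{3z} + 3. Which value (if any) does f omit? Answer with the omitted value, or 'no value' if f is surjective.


Little Picard bounds the complement of f(ℂ) to at most one point.
e^{3z} is never zero on ℂ, so -1·e^{3z} takes every value in ℂ ∖ {0}. Adding 3 shifts the range to ℂ ∖ {3}. Thus f omits exactly the value 3.

Omitted value: 3.


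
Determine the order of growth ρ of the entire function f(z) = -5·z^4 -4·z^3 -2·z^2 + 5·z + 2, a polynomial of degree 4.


|f(z)| ≤ Σ|c_k|·r^k = O(r^4) as r → ∞. Polynomial growth is O(e^{r^ε}) for every ε > 0 (since r^4/e^{r^ε} → 0), so ρ ≤ ε for all ε > 0, i.e. ρ = 0. Every nonconstant polynomial has order 0.
Therefore ρ = 0.

Order ρ = 0.


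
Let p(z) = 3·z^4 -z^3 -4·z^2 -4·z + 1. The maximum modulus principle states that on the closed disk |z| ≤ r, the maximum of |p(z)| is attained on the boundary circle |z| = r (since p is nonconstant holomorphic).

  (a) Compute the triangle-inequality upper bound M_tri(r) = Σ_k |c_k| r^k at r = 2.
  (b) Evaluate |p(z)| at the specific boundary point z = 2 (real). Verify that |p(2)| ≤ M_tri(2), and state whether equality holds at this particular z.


Coefficients: c_0 = 1, c_1 = -4, c_2 = -4, c_3 = -1, c_4 = 3. Radius r = 2.
Part (a). Triangle bound: M_tri(r) = Σ_k |c_k| r^k
  = |1|·2^0 + |-4|·2^1 + |-4|·2^2 + |-1|·2^3 + |3|·2^4
  = 1 + 8 + 16 + 8 + 48 = 81.
This bounds M(r) := max_{|z|=r} |p(z)| from above; equality holds iff all terms c_k z^k can be made to align in phase at a single z on |z|=r.
Part (b). At z = 2 (real, on the circle |z| = r):
  p(2) = (1)·2^0 + (-4)·2^1 + (-4)·2^2 + (-1)·2^3 + (3)·2^4 = 17.
  |p(2)| = 17.
Check: |p(2)| = 17 ≤ 81 = M_tri(2). ✓ Equality does not hold at z = 2 (the coefficients have mixed signs, so the terms do not all align in phase there).

M_tri(2) = 81; |p(2)| = 17; equality at z=2: no.


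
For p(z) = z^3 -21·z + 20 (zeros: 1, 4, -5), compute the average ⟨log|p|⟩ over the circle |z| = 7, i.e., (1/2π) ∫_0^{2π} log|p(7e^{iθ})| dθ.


Zeros: -5, 1, 4; r = 7.
Inside |z| < r: -5, 1, 4. Outside (|z| ≥ r): ∅.
p(0) = 20, so log|p(0)| = log(20) = 2.9957.
Apply Jensen: I(r) = log|p(0)| + Σ_k log(r/|z_k|), summed over zeros inside |z| < r.
  log(r/|z_k|) for z_k = 1: log(7/1) = 1.9459
  log(r/|z_k|) for z_k = 4: log(7/4) = 0.5596
  log(r/|z_k|) for z_k = -5: log(7/5) = 0.3365
Sum over inside zeros: 2.8420.
I(r) = log|p(0)| + (inside sum) = 2.9957 + 2.8420 = 5.8377.
Closed form (all zeros inside, monic): I(r) = n·log(r) = 3·log(7) = 5.8377. ✓

I(r) ≈ 5.8377.


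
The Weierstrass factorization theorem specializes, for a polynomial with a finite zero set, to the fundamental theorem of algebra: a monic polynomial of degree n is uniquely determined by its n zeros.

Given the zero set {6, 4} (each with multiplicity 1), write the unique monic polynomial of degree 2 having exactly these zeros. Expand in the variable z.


The polynomial is p(z) = ∏_{α ∈ S} (z − α), where S = {6, 4}.
Expanding the product yields: p(z) = z^2 -10·z + 24.
The resulting polynomial has degree 2 and real coefficients as required.

p(z) = z^2 -10·z + 24.


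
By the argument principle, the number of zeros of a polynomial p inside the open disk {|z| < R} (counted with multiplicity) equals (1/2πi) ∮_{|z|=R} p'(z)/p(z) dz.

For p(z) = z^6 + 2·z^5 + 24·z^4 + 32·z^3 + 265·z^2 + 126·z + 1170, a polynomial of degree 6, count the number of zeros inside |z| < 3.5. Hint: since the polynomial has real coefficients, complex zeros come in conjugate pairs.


The zeros of p are: (0 + 3i), (0 - 3i), (-2 + 3i), (-2 - 3i), (1 + 3i), (1 - 3i).
Their magnitudes are: 3, 3, 3.606, 3.606, 3.162, 3.162.
Zeros with |z| < R = 3.5: (0 + 3i), (0 - 3i), (1 + 3i), (1 - 3i).
Count = 4.
By the argument principle, (1/2πi) ∮_{|z|=R} p'(z)/p(z) dz equals exactly this count.

Number of zeros inside |z| < 3.5: 4.


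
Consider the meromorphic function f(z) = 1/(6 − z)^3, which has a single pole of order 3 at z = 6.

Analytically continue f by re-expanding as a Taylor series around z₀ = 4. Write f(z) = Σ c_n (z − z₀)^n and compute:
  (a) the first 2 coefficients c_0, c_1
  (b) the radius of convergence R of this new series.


Let w = z − z₀, so z = z₀ + w.
Then 6 − z = 6 − (z₀ + w) = (6 − z₀) − w = 2 − w.
f(z) = 1/(2 − w)^3 = (1/(2)^3) · (1 − w/(2))^{−3}.
By the binomial series (1−u)^{−3} = Σ_{n≥0} C(n+2, 2) u^n for |u|<1, with u = w/(2):
  c_n = C(n+2, 2) / (2)^(n+3).
  c_0 = 1/(2)^3 = 1/8.
  c_1 = 3/(2)^4 = 3/16.
The series is valid for |w/d| < 1, i.e. |z − z₀| < |d|.
Radius of convergence: R = |6 − z₀| = |2| = 2 (distance from z₀ to the singularity z = 6).

c_0 = 1/8, c_1 = 3/16; R = 2.


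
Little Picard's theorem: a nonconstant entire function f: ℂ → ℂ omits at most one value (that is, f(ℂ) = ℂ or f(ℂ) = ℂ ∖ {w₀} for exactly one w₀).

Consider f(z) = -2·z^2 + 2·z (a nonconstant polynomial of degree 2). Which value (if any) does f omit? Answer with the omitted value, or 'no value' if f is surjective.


Little Picard bounds the complement of f(ℂ) to at most one point.
For every w ∈ ℂ, the equation p(z) − w = 0 is a nonconstant polynomial in z and hence has at least one root by the fundamental theorem of algebra. So p is surjective onto ℂ, omitting no value.

Omitted value: no value.


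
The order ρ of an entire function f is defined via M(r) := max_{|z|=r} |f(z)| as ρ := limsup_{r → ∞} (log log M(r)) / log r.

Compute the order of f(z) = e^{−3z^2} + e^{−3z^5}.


Each summand is entire of order 2 and 5 respectively (as in the single-exponential case). The order of a sum is at most the max of the orders, so ρ ≤ 5. For the lower bound: on |z|=r choose arg z so that -3z^5 is real positive; then |e^{-3z^5}| = e^{3r^5} while |e^{-3z^2}| ≤ e^{3r^2} = o(e^{3r^5}). So |f| ≥ e^{3r^5}(1 − o(1)) and ρ ≥ 5. Hence ρ = max(2, 5) = 5.
Therefore ρ = 5.

Order ρ = 5.


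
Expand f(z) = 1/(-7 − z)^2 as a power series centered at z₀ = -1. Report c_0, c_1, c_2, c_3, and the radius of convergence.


Let w = z − z₀, so z = z₀ + w.
Then -7 − z = -7 − (z₀ + w) = (-7 − z₀) − w = -6 − w.
f(z) = 1/(-6 − w)^2 = (1/(-6)^2) · (1 − w/(-6))^{−2}.
By the binomial series (1−u)^{−2} = Σ_{n≥0} C(n+1, 1) u^n for |u|<1, with u = w/(-6):
  c_n = C(n+1, 1) / (-6)^(n+2).
  c_0 = 1/(-6)^2 = 1/36.
  c_1 = 2/(-6)^3 = -1/108.
  c_2 = 3/(-6)^4 = 1/432.
  c_3 = 4/(-6)^5 = -1/1944.
The series is valid for |w/d| < 1, i.e. |z − z₀| < |d|.
Radius of convergence: R = |-7 − z₀| = |-6| = 6 (distance from z₀ to the singularity z = -7).

c_0 = 1/36, c_1 = -1/108, c_2 = 1/432, c_3 = -1/1944; R = 6.


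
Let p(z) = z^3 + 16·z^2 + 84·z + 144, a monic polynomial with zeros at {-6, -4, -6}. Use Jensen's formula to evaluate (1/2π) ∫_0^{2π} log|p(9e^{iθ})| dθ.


Zeros: -6, -6, -4; r = 9.
Inside |z| < r: -6, -6, -4. Outside (|z| ≥ r): ∅.
p(0) = 144, so log|p(0)| = log(144) = 4.9698.
Apply Jensen: I(r) = log|p(0)| + Σ_k log(r/|z_k|), summed over zeros inside |z| < r.
  log(r/|z_k|) for z_k = -6: log(9/6) = 0.4055
  log(r/|z_k|) for z_k = -4: log(9/4) = 0.8109
  log(r/|z_k|) for z_k = -6: log(9/6) = 0.4055
Sum over inside zeros: 1.6219.
I(r) = log|p(0)| + (inside sum) = 4.9698 + 1.6219 = 6.5917.
Closed form (all zeros inside, monic): I(r) = n·log(r) = 3·log(9) = 6.5917. ✓

I(r) ≈ 6.5917.


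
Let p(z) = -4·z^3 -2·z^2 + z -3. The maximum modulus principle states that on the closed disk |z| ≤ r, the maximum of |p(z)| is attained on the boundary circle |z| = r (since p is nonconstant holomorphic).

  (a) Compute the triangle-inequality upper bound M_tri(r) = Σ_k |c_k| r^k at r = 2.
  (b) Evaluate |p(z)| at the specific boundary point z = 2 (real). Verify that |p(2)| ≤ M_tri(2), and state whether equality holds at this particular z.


Coefficients: c_0 = -3, c_1 = 1, c_2 = -2, c_3 = -4. Radius r = 2.
Part (a). Triangle bound: M_tri(r) = Σ_k |c_k| r^k
  = |-3|·2^0 + |1|·2^1 + |-2|·2^2 + |-4|·2^3
  = 3 + 2 + 8 + 32 = 45.
This bounds M(r) := max_{|z|=r} |p(z)| from above; equality holds iff all terms c_k z^k can be made to align in phase at a single z on |z|=r.
Part (b). At z = 2 (real, on the circle |z| = r):
  p(2) = (-3)·2^0 + (1)·2^1 + (-2)·2^2 + (-4)·2^3 = -41.
  |p(2)| = 41.
Check: |p(2)| = 41 ≤ 45 = M_tri(2). ✓ Equality does not hold at z = 2 (the coefficients have mixed signs, so the terms do not all align in phase there).

M_tri(2) = 45; |p(2)| = 41; equality at z=2: no.


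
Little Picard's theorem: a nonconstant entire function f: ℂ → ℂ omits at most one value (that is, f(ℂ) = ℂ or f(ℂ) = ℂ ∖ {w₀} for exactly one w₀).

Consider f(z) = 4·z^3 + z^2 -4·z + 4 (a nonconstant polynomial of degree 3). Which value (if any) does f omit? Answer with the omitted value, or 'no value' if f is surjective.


Little Picard bounds the complement of f(ℂ) to at most one point.
For every w ∈ ℂ, the equation p(z) − w = 0 is a nonconstant polynomial in z and hence has at least one root by the fundamental theorem of algebra. So p is surjective onto ℂ, omitting no value.

Omitted value: no value.


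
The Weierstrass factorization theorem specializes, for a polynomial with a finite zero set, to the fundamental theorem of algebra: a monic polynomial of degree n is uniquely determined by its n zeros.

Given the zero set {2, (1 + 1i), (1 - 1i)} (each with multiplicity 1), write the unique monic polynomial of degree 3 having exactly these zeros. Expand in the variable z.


The polynomial is p(z) = ∏_{α ∈ S} (z − α), where S = {2, (1 + 1i), (1 - 1i)}.
Expanding the product yields: p(z) = z^3 -4·z^2 + 6·z -4.
Note conjugate pairs combine to real quadratics: (z − (1+1i))(z − (1−1i)) = z² − 2z + 2.
The resulting polynomial has degree 3 and real coefficients as required.

p(z) = z^3 -4·z^2 + 6·z -4.


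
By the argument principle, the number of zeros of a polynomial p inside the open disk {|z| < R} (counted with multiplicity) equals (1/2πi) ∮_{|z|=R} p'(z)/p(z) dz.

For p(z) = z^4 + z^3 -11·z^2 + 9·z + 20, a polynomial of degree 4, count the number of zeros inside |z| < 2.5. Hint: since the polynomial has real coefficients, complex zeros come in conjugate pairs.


The zeros of p are: -4, -1, (2 + 1i), (2 - 1i).
Their magnitudes are: 4, 1, 2.236, 2.236.
Zeros with |z| < R = 2.5: -1, (2 + 1i), (2 - 1i).
Count = 3.
By the argument principle, (1/2πi) ∮_{|z|=R} p'(z)/p(z) dz equals exactly this count.

Number of zeros inside |z| < 2.5: 3.


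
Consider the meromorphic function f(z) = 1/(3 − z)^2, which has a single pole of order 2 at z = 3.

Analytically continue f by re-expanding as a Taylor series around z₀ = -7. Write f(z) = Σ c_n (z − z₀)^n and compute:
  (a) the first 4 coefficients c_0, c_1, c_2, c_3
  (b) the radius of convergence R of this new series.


Let w = z − z₀, so z = z₀ + w.
Then 3 − z = 3 − (z₀ + w) = (3 − z₀) − w = 10 − w.
f(z) = 1/(10 − w)^2 = (1/(10)^2) · (1 − w/(10))^{−2}.
By the binomial series (1−u)^{−2} = Σ_{n≥0} C(n+1, 1) u^n for |u|<1, with u = w/(10):
  c_n = C(n+1, 1) / (10)^(n+2).
  c_0 = 1/(10)^2 = 1/100.
  c_1 = 2/(10)^3 = 1/500.
  c_2 = 3/(10)^4 = 3/10000.
  c_3 = 4/(10)^5 = 1/25000.
The series is valid for |w/d| < 1, i.e. |z − z₀| < |d|.
Radius of convergence: R = |3 − z₀| = |10| = 10 (distance from z₀ to the singularity z = 3).

c_0 = 1/100, c_1 = 1/500, c_2 = 3/10000, c_3 = 1/25000; R = 10.


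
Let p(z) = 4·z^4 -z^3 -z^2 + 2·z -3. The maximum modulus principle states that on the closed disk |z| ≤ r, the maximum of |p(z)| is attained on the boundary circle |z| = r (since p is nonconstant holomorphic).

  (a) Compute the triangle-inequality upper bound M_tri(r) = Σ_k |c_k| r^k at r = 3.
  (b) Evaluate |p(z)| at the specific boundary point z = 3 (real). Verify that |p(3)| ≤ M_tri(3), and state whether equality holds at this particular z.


Coefficients: c_0 = -3, c_1 = 2, c_2 = -1, c_3 = -1, c_4 = 4. Radius r = 3.
Part (a). Triangle bound: M_tri(r) = Σ_k |c_k| r^k
  = |-3|·3^0 + |2|·3^1 + |-1|·3^2 + |-1|·3^3 + |4|·3^4
  = 3 + 6 + 9 + 27 + 324 = 369.
This bounds M(r) := max_{|z|=r} |p(z)| from above; equality holds iff all terms c_k z^k can be made to align in phase at a single z on |z|=r.
Part (b). At z = 3 (real, on the circle |z| = r):
  p(3) = (-3)·3^0 + (2)·3^1 + (-1)·3^2 + (-1)·3^3 + (4)·3^4 = 291.
  |p(3)| = 291.
Check: |p(3)| = 291 ≤ 369 = M_tri(3). ✓ Equality does not hold at z = 3 (the coefficients have mixed signs, so the terms do not all align in phase there).

M_tri(3) = 369; |p(3)| = 291; equality at z=3: no.


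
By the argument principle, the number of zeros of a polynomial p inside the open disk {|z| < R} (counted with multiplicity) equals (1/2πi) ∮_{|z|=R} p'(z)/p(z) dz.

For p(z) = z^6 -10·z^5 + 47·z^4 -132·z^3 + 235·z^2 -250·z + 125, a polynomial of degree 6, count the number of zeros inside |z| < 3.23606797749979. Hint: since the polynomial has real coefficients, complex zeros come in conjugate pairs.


The zeros of p are: (2 + 1i), (2 - 1i), (2 + 1i), (2 - 1i), (1 + 2i), (1 - 2i).
Their magnitudes are: 2.236, 2.236, 2.236, 2.236, 2.236, 2.236.
Zeros with |z| < R = 3.23606797749979: (2 + 1i), (2 - 1i), (2 + 1i), (2 - 1i), (1 + 2i), (1 - 2i).
Count = 6.
By the argument principle, (1/2πi) ∮_{|z|=R} p'(z)/p(z) dz equals exactly this count.

Number of zeros inside |z| < 3.23606797749979: 6.


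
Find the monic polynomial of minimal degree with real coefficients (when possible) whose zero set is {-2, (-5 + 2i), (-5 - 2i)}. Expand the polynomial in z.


The polynomial is p(z) = ∏_{α ∈ S} (z − α), where S = {-2, (-5 + 2i), (-5 - 2i)}.
Expanding the product yields: p(z) = z^3 + 12·z^2 + 49·z + 58.
Note conjugate pairs combine to real quadratics: (z − (-5+2i))(z − (-5−2i)) = z² + 10z + 29.
The resulting polynomial has degree 3 and real coefficients as required.

p(z) = z^3 + 12·z^2 + 49·z + 58.


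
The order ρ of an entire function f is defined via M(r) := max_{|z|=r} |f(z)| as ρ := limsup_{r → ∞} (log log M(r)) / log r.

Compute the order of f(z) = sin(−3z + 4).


sin(w) is a linear combination of e^{iw} and e^{−iw} (or e^w, e^{−w} in the hyperbolic case), so |sin(w)| ≤ e^{|w|}. With w = −3z + 4, |w| ≤ 3|z| + 4 = 3r + 4 on |z| = r, giving M(r) ≤ e^{3r + 4}, so ρ ≤ 1. On a suitable ray (z = it for sin/cos; z = t for sinh/cosh, t real → ∞), |sin(−3z + 4)| grows like e^{3|t|}/2, so ρ ≥ 1. Hence ρ = 1.
Therefore ρ = 1.

Order ρ = 1.


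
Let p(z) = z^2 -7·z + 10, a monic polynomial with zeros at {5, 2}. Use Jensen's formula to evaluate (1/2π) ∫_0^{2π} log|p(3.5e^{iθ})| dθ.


Zeros: 2, 5; r = 3.5.
Inside |z| < r: 2. Outside (|z| ≥ r): 5.
p(0) = 10, so log|p(0)| = log(10) = 2.3026.
Apply Jensen: I(r) = log|p(0)| + Σ_k log(r/|z_k|), summed over zeros inside |z| < r.
  log(r/|z_k|) for z_k = 2: log(3.5/2) = 0.5596
  Outside zeros (5) contribute nothing to the Jensen sum.
Sum over inside zeros: 0.5596.
I(r) = log|p(0)| + (inside sum) = 2.3026 + 0.5596 = 2.8622.
Note: since some zeros are outside |z| ≤ r, the simplified n·log(r) form does NOT apply — only the inside zeros contribute.

I(r) ≈ 2.8622.


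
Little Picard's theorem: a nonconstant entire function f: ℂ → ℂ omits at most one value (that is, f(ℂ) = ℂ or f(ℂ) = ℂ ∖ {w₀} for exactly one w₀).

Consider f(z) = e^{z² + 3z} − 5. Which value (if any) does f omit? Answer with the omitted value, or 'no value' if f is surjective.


Little Picard bounds the complement of f(ℂ) to at most one point.
The exponent g(z) = z² + 3z is a nonconstant polynomial, hence surjective onto ℂ. So e^{g(z)} takes every value in {e^w : w ∈ ℂ} = ℂ ∖ {0}. Adding -5 shifts the range to ℂ ∖ {-5}. f omits exactly -5.

Omitted value: -5.


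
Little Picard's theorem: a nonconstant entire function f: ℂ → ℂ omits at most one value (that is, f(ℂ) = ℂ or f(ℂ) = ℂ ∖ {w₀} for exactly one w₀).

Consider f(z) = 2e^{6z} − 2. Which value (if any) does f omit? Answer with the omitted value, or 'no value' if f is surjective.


Little Picard bounds the complement of f(ℂ) to at most one point.
e^{6z} is never zero on ℂ, so 2·e^{6z} takes every value in ℂ ∖ {0}. Adding -2 shifts the range to ℂ ∖ {-2}. Thus f omits exactly the value -2.

Omitted value: -2.


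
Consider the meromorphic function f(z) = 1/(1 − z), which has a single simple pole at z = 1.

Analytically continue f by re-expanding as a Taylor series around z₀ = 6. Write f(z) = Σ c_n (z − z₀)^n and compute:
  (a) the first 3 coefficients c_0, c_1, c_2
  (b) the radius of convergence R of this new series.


Let w = z − z₀, so z = z₀ + w.
Then 1 − z = 1 − (z₀ + w) = (1 − z₀) − w = -5 − w.
f(z) = 1/(-5 − w) = (1/(-5)) · 1/(1 − w/(-5)) = Σ_{n≥0} w^n / (-5)^(n+1).
So c_n = 1/(-5)^(n+1):
  c_0 = 1/(-5)^1 = -1/5.
  c_1 = 1/(-5)^2 = 1/25.
  c_2 = 1/(-5)^3 = -1/125.
The series is valid for |w/d| < 1, i.e. |z − z₀| < |d|.
Radius of convergence: R = |1 − z₀| = |-5| = 5 (distance from z₀ to the singularity z = 1).

c_0 = -1/5, c_1 = 1/25, c_2 = -1/125; R = 5.


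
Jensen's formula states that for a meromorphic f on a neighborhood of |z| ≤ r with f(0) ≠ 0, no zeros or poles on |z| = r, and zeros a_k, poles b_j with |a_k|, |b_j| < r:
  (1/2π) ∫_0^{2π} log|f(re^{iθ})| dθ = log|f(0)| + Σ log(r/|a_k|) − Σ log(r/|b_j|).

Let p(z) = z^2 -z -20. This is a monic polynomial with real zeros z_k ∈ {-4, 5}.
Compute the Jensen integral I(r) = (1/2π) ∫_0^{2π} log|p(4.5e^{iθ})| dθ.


Zeros: -4, 5; r = 4.5.
Inside |z| < r: -4. Outside (|z| ≥ r): 5.
p(0) = -20, so log|p(0)| = log(20) = 2.9957.
Apply Jensen: I(r) = log|p(0)| + Σ_k log(r/|z_k|), summed over zeros inside |z| < r.
  log(r/|z_k|) for z_k = -4: log(4.5/4) = 0.1178
  Outside zeros (5) contribute nothing to the Jensen sum.
Sum over inside zeros: 0.1178.
I(r) = log|p(0)| + (inside sum) = 2.9957 + 0.1178 = 3.1135.
Note: since some zeros are outside |z| ≤ r, the simplified n·log(r) form does NOT apply — only the inside zeros contribute.

I(r) ≈ 3.1135.


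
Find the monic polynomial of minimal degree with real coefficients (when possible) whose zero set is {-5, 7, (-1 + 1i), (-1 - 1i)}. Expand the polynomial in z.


The polynomial is p(z) = ∏_{α ∈ S} (z − α), where S = {-5, 7, (-1 + 1i), (-1 - 1i)}.
Expanding the product yields: p(z) = z^4 -37·z^2 -74·z -70.
Note conjugate pairs combine to real quadratics: (z − (-1+1i))(z − (-1−1i)) = z² + 2z + 2.
The resulting polynomial has degree 4 and real coefficients as required.

p(z) = z^4 -37·z^2 -74·z -70.


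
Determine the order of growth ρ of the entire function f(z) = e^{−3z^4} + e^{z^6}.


Each summand is entire of order 4 and 6 respectively (as in the single-exponential case). The order of a sum is at most the max of the orders, so ρ ≤ 6. For the lower bound: on |z|=r choose arg z so that 1z^6 is real positive; then |e^{1z^6}| = e^{1r^6} while |e^{-3z^4}| ≤ e^{3r^4} = o(e^{1r^6}). So |f| ≥ e^{1r^6}(1 − o(1)) and ρ ≥ 6. Hence ρ = max(4, 6) = 6.
Therefore ρ = 6.

Order ρ = 6.


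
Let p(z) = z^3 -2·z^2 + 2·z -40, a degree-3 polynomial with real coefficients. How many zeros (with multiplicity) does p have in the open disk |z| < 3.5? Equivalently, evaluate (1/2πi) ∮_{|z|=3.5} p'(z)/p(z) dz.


The zeros of p are: (-1 + 3i), (-1 - 3i), 4.
Their magnitudes are: 3.162, 3.162, 4.
Zeros with |z| < R = 3.5: (-1 + 3i), (-1 - 3i).
Count = 2.
By the argument principle, (1/2πi) ∮_{|z|=R} p'(z)/p(z) dz equals exactly this count.

Number of zeros inside |z| < 3.5: 2.


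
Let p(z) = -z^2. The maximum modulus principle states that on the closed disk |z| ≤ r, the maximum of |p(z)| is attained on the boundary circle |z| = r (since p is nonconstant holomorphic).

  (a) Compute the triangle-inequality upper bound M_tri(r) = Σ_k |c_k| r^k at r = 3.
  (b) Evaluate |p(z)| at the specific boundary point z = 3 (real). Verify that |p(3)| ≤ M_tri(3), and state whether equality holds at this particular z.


Coefficients: c_0 = 0, c_1 = 0, c_2 = -1. Radius r = 3.
Part (a). Triangle bound: M_tri(r) = Σ_k |c_k| r^k
  = |0|·3^0 + |0|·3^1 + |-1|·3^2
  = 0 + 0 + 9 = 9.
This bounds M(r) := max_{|z|=r} |p(z)| from above; equality holds iff all terms c_k z^k can be made to align in phase at a single z on |z|=r.
Part (b). At z = 3 (real, on the circle |z| = r):
  p(3) = (0)·3^0 + (0)·3^1 + (-1)·3^2 = -9.
  |p(3)| = 9.
Since all nonzero coefficients share the same sign, |p(3)| = 9 = M_tri(3); the triangle bound is attained at z = 3, so in fact M(r) = 9.

M_tri(3) = 9; |p(3)| = 9; equality at z=3: yes.


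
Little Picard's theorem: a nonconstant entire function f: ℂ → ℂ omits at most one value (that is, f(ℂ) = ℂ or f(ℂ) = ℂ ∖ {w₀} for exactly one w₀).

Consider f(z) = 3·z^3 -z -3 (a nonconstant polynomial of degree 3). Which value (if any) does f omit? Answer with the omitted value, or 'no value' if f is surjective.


Little Picard bounds the complement of f(ℂ) to at most one point.
For every w ∈ ℂ, the equation p(z) − w = 0 is a nonconstant polynomial in z and hence has at least one root by the fundamental theorem of algebra. So p is surjective onto ℂ, omitting no value.

Omitted value: no value.


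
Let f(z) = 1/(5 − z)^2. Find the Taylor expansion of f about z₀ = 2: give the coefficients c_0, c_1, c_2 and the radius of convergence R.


Let w = z − z₀, so z = z₀ + w.
Then 5 − z = 5 − (z₀ + w) = (5 − z₀) − w = 3 − w.
f(z) = 1/(3 − w)^2 = (1/(3)^2) · (1 − w/(3))^{−2}.
By the binomial series (1−u)^{−2} = Σ_{n≥0} C(n+1, 1) u^n for |u|<1, with u = w/(3):
  c_n = C(n+1, 1) / (3)^(n+2).
  c_0 = 1/(3)^2 = 1/9.
  c_1 = 2/(3)^3 = 2/27.
  c_2 = 3/(3)^4 = 1/27.
The series is valid for |w/d| < 1, i.e. |z − z₀| < |d|.
Radius of convergence: R = |5 − z₀| = |3| = 3 (distance from z₀ to the singularity z = 5).

c_0 = 1/9, c_1 = 2/27, c_2 = 1/27; R = 3.


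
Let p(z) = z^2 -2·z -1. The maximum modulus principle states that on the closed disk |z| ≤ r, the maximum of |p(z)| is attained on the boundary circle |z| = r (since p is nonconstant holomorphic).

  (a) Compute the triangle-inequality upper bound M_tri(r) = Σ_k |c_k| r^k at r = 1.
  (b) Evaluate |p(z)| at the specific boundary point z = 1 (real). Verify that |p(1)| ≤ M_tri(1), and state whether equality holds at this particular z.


Coefficients: c_0 = -1, c_1 = -2, c_2 = 1. Radius r = 1.
Part (a). Triangle bound: M_tri(r) = Σ_k |c_k| r^k
  = |-1|·1^0 + |-2|·1^1 + |1|·1^2
  = 1 + 2 + 1 = 4.
This bounds M(r) := max_{|z|=r} |p(z)| from above; equality holds iff all terms c_k z^k can be made to align in phase at a single z on |z|=r.
Part (b). At z = 1 (real, on the circle |z| = r):
  p(1) = (-1)·1^0 + (-2)·1^1 + (1)·1^2 = -2.
  |p(1)| = 2.
Check: |p(1)| = 2 ≤ 4 = M_tri(1). ✓ Equality does not hold at z = 1 (the coefficients have mixed signs, so the terms do not all align in phase there).

M_tri(1) = 4; |p(1)| = 2; equality at z=1: no.


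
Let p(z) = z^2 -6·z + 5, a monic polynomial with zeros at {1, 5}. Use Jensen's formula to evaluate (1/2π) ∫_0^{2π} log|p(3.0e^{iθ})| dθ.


Zeros: 1, 5; r = 3.0.
Inside |z| < r: 1. Outside (|z| ≥ r): 5.
p(0) = 5, so log|p(0)| = log(5) = 1.6094.
Apply Jensen: I(r) = log|p(0)| + Σ_k log(r/|z_k|), summed over zeros inside |z| < r.
  log(r/|z_k|) for z_k = 1: log(3.0/1) = 1.0986
  Outside zeros (5) contribute nothing to the Jensen sum.
Sum over inside zeros: 1.0986.
I(r) = log|p(0)| + (inside sum) = 1.6094 + 1.0986 = 2.7081.
Note: since some zeros are outside |z| ≤ r, the simplified n·log(r) form does NOT apply — only the inside zeros contribute.

I(r) ≈ 2.7081.


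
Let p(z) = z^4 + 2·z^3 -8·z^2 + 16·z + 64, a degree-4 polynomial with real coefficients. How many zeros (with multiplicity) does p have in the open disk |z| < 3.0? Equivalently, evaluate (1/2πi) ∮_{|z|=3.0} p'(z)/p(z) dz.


The zeros of p are: -4, -2, (2 + 2i), (2 - 2i).
Their magnitudes are: 4, 2, 2.828, 2.828.
Zeros with |z| < R = 3.0: -2, (2 + 2i), (2 - 2i).
Count = 3.
By the argument principle, (1/2πi) ∮_{|z|=R} p'(z)/p(z) dz equals exactly this count.

Number of zeros inside |z| < 3.0: 3.


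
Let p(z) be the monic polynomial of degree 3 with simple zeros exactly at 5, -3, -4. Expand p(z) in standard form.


The polynomial is p(z) = ∏_{α ∈ S} (z − α), where S = {5, -3, -4}.
Expanding the product yields: p(z) = z^3 + 2·z^2 -23·z -60.
The resulting polynomial has degree 3 and real coefficients as required.

p(z) = z^3 + 2·z^2 -23·z -60.


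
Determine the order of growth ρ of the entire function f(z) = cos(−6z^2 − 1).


Write cos(w) = (e^{iw} ± e^{−iw})/(2 or 2i), so |cos(w)| ≤ e^{|w|}. With w = −6z^2 − 1, |w| ≤ 6r^2 + 1 on |z|=r, giving M(r) ≤ e^{6r^2 + 1} and ρ ≤ 2. For the lower bound, choose z on |z|=r with -6z^2 purely imaginary of modulus 6r^2; then |cos(−6z^2 − 1)| grows like e^{6r^2}/2, so ρ ≥ 2. Hence ρ = 2.
Therefore ρ = 2.

Order ρ = 2.


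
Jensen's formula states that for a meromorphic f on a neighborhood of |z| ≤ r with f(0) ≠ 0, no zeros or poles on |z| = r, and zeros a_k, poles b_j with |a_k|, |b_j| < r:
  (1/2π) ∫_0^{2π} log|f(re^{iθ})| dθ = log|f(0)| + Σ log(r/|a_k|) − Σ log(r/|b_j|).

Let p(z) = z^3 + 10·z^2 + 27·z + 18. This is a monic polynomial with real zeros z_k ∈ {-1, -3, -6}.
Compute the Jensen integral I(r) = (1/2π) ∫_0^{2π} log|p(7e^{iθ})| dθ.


Zeros: -6, -3, -1; r = 7.
Inside |z| < r: -6, -3, -1. Outside (|z| ≥ r): ∅.
p(0) = 18, so log|p(0)| = log(18) = 2.8904.
Apply Jensen: I(r) = log|p(0)| + Σ_k log(r/|z_k|), summed over zeros inside |z| < r.
  log(r/|z_k|) for z_k = -1: log(7/1) = 1.9459
  log(r/|z_k|) for z_k = -3: log(7/3) = 0.8473
  log(r/|z_k|) for z_k = -6: log(7/6) = 0.1542
Sum over inside zeros: 2.9474.
I(r) = log|p(0)| + (inside sum) = 2.8904 + 2.9474 = 5.8377.
Closed form (all zeros inside, monic): I(r) = n·log(r) = 3·log(7) = 5.8377. ✓

I(r) ≈ 5.8377.


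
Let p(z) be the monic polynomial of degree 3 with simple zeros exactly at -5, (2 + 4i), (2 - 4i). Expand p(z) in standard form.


The polynomial is p(z) = ∏_{α ∈ S} (z − α), where S = {-5, (2 + 4i), (2 - 4i)}.
Expanding the product yields: p(z) = z^3 + z^2 + 100.
Note conjugate pairs combine to real quadratics: (z − (2+4i))(z − (2−4i)) = z² − 4z + 20.
The resulting polynomial has degree 3 and real coefficients as required.

p(z) = z^3 + z^2 + 100.


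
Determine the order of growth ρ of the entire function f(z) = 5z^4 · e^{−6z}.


M(r) = max_{|z|=r} |5|·|z|^4·|e^{−6z}| = 5·r^4 · e^{6r^1} (the factors attain their maxima compatibly on |z|=r). Then log M(r) = log 5 + 4·log r + 6r^1, dominated by the last term, so log log M(r) ~ 1·log r. The polynomial factor 5z^4 contributes only a log r term and does not affect the order. ρ = 1.
Therefore ρ = 1.

Order ρ = 1.


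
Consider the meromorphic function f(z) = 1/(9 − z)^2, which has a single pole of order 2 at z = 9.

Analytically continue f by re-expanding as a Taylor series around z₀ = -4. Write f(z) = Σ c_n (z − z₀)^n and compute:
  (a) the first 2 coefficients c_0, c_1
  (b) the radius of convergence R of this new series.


Let w = z − z₀, so z = z₀ + w.
Then 9 − z = 9 − (z₀ + w) = (9 − z₀) − w = 13 − w.
f(z) = 1/(13 − w)^2 = (1/(13)^2) · (1 − w/(13))^{−2}.
By the binomial series (1−u)^{−2} = Σ_{n≥0} C(n+1, 1) u^n for |u|<1, with u = w/(13):
  c_n = C(n+1, 1) / (13)^(n+2).
  c_0 = 1/(13)^2 = 1/169.
  c_1 = 2/(13)^3 = 2/2197.
The series is valid for |w/d| < 1, i.e. |z − z₀| < |d|.
Radius of convergence: R = |9 − z₀| = |13| = 13 (distance from z₀ to the singularity z = 9).

c_0 = 1/169, c_1 = 2/2197; R = 13.


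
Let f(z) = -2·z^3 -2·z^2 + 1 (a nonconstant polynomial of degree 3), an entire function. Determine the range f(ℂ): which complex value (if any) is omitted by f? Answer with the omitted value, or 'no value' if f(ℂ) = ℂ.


Little Picard bounds the complement of f(ℂ) to at most one point.
For every w ∈ ℂ, the equation p(z) − w = 0 is a nonconstant polynomial in z and hence has at least one root by the fundamental theorem of algebra. So p is surjective onto ℂ, omitting no value.

Omitted value: no value.


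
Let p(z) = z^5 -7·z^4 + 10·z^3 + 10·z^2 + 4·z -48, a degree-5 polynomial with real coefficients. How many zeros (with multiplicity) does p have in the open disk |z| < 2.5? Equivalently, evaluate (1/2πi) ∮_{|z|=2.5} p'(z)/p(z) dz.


The zeros of p are: (-1 + 1i), (-1 - 1i), 3, 2, 4.
Their magnitudes are: 1.414, 1.414, 3, 2, 4.
Zeros with |z| < R = 2.5: (-1 + 1i), (-1 - 1i), 2.
Count = 3.
By the argument principle, (1/2πi) ∮_{|z|=R} p'(z)/p(z) dz equals exactly this count.

Number of zeros inside |z| < 2.5: 3.


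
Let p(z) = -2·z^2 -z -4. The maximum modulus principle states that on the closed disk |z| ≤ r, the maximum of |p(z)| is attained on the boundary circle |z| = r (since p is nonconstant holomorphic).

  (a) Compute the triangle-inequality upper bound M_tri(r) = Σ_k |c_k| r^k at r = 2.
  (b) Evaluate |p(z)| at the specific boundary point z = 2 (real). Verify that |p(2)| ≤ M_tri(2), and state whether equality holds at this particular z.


Coefficients: c_0 = -4, c_1 = -1, c_2 = -2. Radius r = 2.
Part (a). Triangle bound: M_tri(r) = Σ_k |c_k| r^k
  = |-4|·2^0 + |-1|·2^1 + |-2|·2^2
  = 4 + 2 + 8 = 14.
This bounds M(r) := max_{|z|=r} |p(z)| from above; equality holds iff all terms c_k z^k can be made to align in phase at a single z on |z|=r.
Part (b). At z = 2 (real, on the circle |z| = r):
  p(2) = (-4)·2^0 + (-1)·2^1 + (-2)·2^2 = -14.
  |p(2)| = 14.
Since all nonzero coefficients share the same sign, |p(2)| = 14 = M_tri(2); the triangle bound is attained at z = 2, so in fact M(r) = 14.

M_tri(2) = 14; |p(2)| = 14; equality at z=2: yes.


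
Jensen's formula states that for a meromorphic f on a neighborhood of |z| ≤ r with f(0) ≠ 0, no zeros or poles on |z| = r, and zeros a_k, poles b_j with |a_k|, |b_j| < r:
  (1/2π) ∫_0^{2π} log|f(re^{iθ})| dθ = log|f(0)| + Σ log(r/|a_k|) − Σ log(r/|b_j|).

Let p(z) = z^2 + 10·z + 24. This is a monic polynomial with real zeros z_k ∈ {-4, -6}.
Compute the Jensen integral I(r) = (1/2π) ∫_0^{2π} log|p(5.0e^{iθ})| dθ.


Zeros: -6, -4; r = 5.0.
Inside |z| < r: -4. Outside (|z| ≥ r): -6.
p(0) = 24, so log|p(0)| = log(24) = 3.1781.
Apply Jensen: I(r) = log|p(0)| + Σ_k log(r/|z_k|), summed over zeros inside |z| < r.
  log(r/|z_k|) for z_k = -4: log(5.0/4) = 0.2231
  Outside zeros (-6) contribute nothing to the Jensen sum.
Sum over inside zeros: 0.2231.
I(r) = log|p(0)| + (inside sum) = 3.1781 + 0.2231 = 3.4012.
Note: since some zeros are outside |z| ≤ r, the simplified n·log(r) form does NOT apply — only the inside zeros contribute.

I(r) ≈ 3.4012.


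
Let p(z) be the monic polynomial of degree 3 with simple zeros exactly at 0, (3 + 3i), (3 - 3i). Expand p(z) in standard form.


The polynomial is p(z) = ∏_{α ∈ S} (z − α), where S = {0, (3 + 3i), (3 - 3i)}.
Expanding the product yields: p(z) = z^3 -6·z^2 + 18·z.
Note conjugate pairs combine to real quadratics: (z − (3+3i))(z − (3−3i)) = z² − 6z + 18.
The resulting polynomial has degree 3 and real coefficients as required.

p(z) = z^3 -6·z^2 + 18·z.


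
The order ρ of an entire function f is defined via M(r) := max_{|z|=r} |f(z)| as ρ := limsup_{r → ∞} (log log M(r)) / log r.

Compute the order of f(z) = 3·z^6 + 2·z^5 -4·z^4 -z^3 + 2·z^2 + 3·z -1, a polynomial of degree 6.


|f(z)| ≤ Σ|c_k|·r^k = O(r^6) as r → ∞. Polynomial growth is O(e^{r^ε}) for every ε > 0 (since r^6/e^{r^ε} → 0), so ρ ≤ ε for all ε > 0, i.e. ρ = 0. Every nonconstant polynomial has order 0.
Therefore ρ = 0.

Order ρ = 0.


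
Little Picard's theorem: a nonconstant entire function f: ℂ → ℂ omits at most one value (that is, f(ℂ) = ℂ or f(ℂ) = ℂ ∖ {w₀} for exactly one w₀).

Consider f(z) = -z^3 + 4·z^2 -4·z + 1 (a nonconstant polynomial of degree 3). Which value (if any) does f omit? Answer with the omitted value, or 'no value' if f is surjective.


Little Picard bounds the complement of f(ℂ) to at most one point.
For every w ∈ ℂ, the equation p(z) − w = 0 is a nonconstant polynomial in z and hence has at least one root by the fundamental theorem of algebra. So p is surjective onto ℂ, omitting no value.

Omitted value: no value.
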